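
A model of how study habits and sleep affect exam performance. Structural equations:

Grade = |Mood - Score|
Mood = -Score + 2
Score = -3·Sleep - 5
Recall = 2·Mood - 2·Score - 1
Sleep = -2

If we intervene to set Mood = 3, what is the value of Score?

Under do(Mood=3), the mechanism Mood = -Score + 2 is discarded; Mood is fixed at 3.
Since Score is not a descendant of the intervened variable, it is unaffected.
Score = -3·Sleep - 5  [with Sleep=-2]  = 1

1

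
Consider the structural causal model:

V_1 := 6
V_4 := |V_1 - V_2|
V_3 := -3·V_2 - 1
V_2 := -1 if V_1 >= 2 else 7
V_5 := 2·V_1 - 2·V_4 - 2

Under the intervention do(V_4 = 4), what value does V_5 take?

Intervening sets V_4 = 4 and removes its equation (V_4 := |V_1 - V_2|).
V_5 = 2·V_1 - 2·V_4 - 2  [with V_1=6, V_4=4]  = 2

2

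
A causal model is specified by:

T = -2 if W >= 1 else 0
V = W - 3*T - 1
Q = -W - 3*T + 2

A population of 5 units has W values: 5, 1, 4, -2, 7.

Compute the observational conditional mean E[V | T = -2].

Observing T=-2 restricts to units where T's equation naturally yields -2: W ∈ {5, 1, 4, 7}. In that subpopulation V = 10, 6, 9, 12, mean 9.25.

9.25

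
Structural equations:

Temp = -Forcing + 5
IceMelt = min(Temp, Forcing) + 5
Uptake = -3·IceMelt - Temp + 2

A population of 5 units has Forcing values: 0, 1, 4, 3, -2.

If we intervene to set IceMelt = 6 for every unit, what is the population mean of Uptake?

Under do(IceMelt=6), IceMelt's equation is replaced by IceMelt=6 for every unit. Per-unit Uptake: -21, -20, -17, -18, -23. Mean = -19.8.

-19.8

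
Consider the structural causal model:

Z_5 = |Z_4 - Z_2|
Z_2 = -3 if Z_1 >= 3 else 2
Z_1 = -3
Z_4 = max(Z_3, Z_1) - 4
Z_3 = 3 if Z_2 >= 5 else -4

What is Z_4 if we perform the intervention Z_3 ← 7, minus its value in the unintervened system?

10

The intervention breaks the incoming arrows to Z_3: Z_3 = 3 if Z_2 >= 5 else -4 no longer applies, and Z_3 = 7.
Z_4 = max(Z_3, Z_1) - 4  [with Z_3=7, Z_1=-3]  = 3
Without intervention: Z_2 = -3 if Z_1 >= 3 else 2  [with Z_1=-3]  = 2; Z_3 = 3 if Z_2 >= 5 else -4  [with Z_2=2]  = -4; Z_4 = max(Z_3, Z_1) - 4  [with Z_3=-4, Z_1=-3]  = -7.
Change = 3 − (-7) = 10.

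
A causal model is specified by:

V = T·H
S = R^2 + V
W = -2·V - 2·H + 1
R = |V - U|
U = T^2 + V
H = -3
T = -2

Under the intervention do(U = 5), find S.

7

The intervention breaks the incoming arrows to U: U = T^2 + V no longer applies, and U = 5.
V = T·H  [with T=-2, H=-3]  = 6
R = |V - U|  [with V=6, U=5]  = 1
S = R^2 + V  [with R=1, V=6]  = 7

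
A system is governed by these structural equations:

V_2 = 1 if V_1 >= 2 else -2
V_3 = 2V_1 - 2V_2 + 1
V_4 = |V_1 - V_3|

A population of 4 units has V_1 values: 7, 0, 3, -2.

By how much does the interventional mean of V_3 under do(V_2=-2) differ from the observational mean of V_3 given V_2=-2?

6

The intervention sets V_2=-2 in all 4 units regardless of V_1. Recomputing V_3 per unit gives 19, 5, 11, 1; average 9.
Conditioning on V_2=-2 selects the 2 unit(s) with V_1 ∈ {0, -2}. Their V_3 values: 5, 1. Mean = 3.
Difference = 9 − 3 = 6.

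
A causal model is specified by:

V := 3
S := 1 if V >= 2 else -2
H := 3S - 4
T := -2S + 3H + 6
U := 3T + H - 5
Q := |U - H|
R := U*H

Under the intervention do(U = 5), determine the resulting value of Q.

The intervention breaks the incoming arrows to U: U := 3T + H - 5 no longer applies, and U = 5.
S = 1 if V >= 2 else -2  [with V=3]  = 1
H = 3S - 4  [with S=1]  = -1
Q = |U - H|  [with U=5, H=-1]  = 6

6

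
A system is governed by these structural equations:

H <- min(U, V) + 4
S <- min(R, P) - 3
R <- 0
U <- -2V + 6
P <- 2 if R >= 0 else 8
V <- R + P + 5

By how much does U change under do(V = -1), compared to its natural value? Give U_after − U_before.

Intervening sets V = -1 and removes its equation (V <- R + P + 5).
U = -2V + 6  [with V=-1]  = 8
Without intervention: P = 2 if R >= 0 else 8  [with R=0]  = 2; V = R + P + 5  [with R=0, P=2]  = 7; U = -2V + 6  [with V=7]  = -8.
Change = 8 − (-8) = 16.

16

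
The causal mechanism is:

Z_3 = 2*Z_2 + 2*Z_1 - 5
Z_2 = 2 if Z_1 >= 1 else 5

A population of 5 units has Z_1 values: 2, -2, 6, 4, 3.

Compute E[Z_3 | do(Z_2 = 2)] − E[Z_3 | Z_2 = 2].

-2.3

do(Z_2=2) breaks Z_2's dependence on Z_1. With Z_2=2 fixed, Z_3 across the units is 3, -5, 11, 7, 5, mean 4.2.
Conditioning on Z_2=2 selects the 4 unit(s) with Z_1 ∈ {2, 6, 4, 3}. Their Z_3 values: 3, 11, 7, 5. Mean = 6.5.
Difference = 4.2 − 6.5 = -2.3.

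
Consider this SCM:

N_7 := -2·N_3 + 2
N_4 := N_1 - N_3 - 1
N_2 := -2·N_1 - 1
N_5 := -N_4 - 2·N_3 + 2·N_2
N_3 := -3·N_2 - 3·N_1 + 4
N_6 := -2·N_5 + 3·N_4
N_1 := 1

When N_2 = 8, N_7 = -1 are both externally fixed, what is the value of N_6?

-9

Under do(N_2 = 8, N_7 = -1), each intervened variable's structural equation is replaced by its fixed value.
N_3 = -3·N_2 - 3·N_1 + 4  [with N_2=8, N_1=1]  = -23
N_4 = N_1 - N_3 - 1  [with N_1=1, N_3=-23]  = 23
N_5 = -N_4 - 2·N_3 + 2·N_2  [with N_4=23, N_3=-23, N_2=8]  = 39
N_6 = -2·N_5 + 3·N_4  [with N_5=39, N_4=23]  = -9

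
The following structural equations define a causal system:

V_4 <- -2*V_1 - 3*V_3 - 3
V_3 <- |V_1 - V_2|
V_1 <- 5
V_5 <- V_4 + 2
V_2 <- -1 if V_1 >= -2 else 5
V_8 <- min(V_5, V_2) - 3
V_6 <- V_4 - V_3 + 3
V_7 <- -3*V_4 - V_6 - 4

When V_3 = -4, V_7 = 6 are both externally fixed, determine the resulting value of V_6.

Under do(V_3 = -4, V_7 = 6), each intervened variable's structural equation is replaced by its fixed value.
V_4 = -2*V_1 - 3*V_3 - 3  [with V_1=5, V_3=-4]  = -1
V_6 = V_4 - V_3 + 3  [with V_4=-1, V_3=-4]  = 6

6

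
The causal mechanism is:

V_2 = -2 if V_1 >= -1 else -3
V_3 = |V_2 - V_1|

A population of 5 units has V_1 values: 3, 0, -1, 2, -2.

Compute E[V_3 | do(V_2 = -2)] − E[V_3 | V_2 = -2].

-0.6

Every unit gets V_2=-2 under the intervention. V_3 values become 5, 2, 1, 4, 0; E[V_3|do(V_2=-2)] = 2.4.
E[V_3|V_2=-2] averages over only the 4 units with V_2=-2 (V_1 = 3, 0, -1, 2): V_3 = 5, 2, 1, 4, mean 3.
Difference = 2.4 − 3 = -0.6.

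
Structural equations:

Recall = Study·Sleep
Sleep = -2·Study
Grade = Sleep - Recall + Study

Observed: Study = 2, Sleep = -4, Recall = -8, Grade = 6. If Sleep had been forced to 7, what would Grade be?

Under do(Sleep=7), the mechanism Sleep = -2·Study is discarded; Sleep is fixed at 7.
Recall = Study·Sleep  [with Study=2, Sleep=7]  = 14
Grade = Sleep - Recall + Study  [with Sleep=7, Recall=14, Study=2]  = -5

-5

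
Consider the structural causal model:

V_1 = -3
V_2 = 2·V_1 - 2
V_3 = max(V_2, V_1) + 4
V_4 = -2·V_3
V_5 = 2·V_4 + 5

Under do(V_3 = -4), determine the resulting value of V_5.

21

do(V_3=-4) replaces the equation V_3 = max(V_2, V_1) + 4 with the constant V_3 = -4.
V_4 = -2·V_3  [with V_3=-4]  = 8
V_5 = 2·V_4 + 5  [with V_4=8]  = 21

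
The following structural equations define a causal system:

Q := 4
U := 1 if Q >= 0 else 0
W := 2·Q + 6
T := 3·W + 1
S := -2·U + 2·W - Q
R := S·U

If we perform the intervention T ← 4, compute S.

22

Intervening sets T = 4 and removes its equation (T := 3·W + 1).
No directed path runs from T to S, so S keeps its natural value.
U = 1 if Q >= 0 else 0  [with Q=4]  = 1
W = 2·Q + 6  [with Q=4]  = 14
S = -2·U + 2·W - Q  [with U=1, W=14, Q=4]  = 22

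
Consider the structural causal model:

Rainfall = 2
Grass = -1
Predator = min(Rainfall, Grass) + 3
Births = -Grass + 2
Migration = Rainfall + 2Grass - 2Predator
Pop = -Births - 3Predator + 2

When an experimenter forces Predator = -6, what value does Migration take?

do(Predator=-6) replaces the equation Predator = min(Rainfall, Grass) + 3 with the constant Predator = -6.
Migration = Rainfall + 2Grass - 2Predator  [with Rainfall=2, Grass=-1, Predator=-6]  = 12

12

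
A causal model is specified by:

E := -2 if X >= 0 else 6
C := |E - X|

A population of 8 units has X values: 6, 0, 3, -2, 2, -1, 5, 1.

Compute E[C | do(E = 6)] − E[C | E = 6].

Under do(E=6), E's equation is replaced by E=6 for every unit. Per-unit C: 0, 6, 3, 8, 4, 7, 1, 5. Mean = 4.25.
Observing E=6 restricts to units where E's equation naturally yields 6: X ∈ {-2, -1}. In that subpopulation C = 8, 7, mean 7.5.
Difference = 4.25 − 7.5 = -3.25.

-3.25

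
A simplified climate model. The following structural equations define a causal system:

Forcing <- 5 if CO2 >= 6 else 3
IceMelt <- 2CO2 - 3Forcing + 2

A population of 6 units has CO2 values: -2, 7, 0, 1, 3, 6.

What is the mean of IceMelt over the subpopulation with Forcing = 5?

Conditioning on Forcing=5 selects the 2 unit(s) with CO2 ∈ {7, 6}. Their IceMelt values: 1, -1. Mean = 0.

0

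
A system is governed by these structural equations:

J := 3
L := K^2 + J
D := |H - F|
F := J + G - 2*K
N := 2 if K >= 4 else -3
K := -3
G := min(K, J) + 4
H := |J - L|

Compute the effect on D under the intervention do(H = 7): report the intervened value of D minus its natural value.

do(H=7) replaces the equation H := |J - L| with the constant H = 7.
G = min(K, J) + 4  [with K=-3, J=3]  = 1
F = J + G - 2*K  [with J=3, G=1, K=-3]  = 10
D = |H - F|  [with H=7, F=10]  = 3
Without intervention: G = min(K, J) + 4  [with K=-3, J=3]  = 1; F = J + G - 2*K  [with J=3, G=1, K=-3]  = 10; L = K^2 + J  [with K=-3, J=3]  = 12; H = |J - L|  [with J=3, L=12]  = 9; D = |H - F|  [with H=9, F=10]  = 1.
Change = 3 − 1 = 2.

2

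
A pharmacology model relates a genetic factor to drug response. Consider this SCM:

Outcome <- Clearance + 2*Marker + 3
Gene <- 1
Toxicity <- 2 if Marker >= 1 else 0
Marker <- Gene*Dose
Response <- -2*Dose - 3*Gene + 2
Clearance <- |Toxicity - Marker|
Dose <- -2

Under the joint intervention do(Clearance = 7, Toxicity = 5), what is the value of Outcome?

Setting Clearance = 7, Toxicity = 5 by intervention discards those variables' equations.
Marker = Gene*Dose  [with Gene=1, Dose=-2]  = -2
Outcome = Clearance + 2*Marker + 3  [with Clearance=7, Marker=-2]  = 6

6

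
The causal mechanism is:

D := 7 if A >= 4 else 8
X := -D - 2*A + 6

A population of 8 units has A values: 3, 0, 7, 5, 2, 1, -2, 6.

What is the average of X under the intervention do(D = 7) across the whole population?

-6.5

The intervention sets D=7 in all 8 units regardless of A. Recomputing X per unit gives -7, -1, -15, -11, -5, -3, 3, -13; average -6.5.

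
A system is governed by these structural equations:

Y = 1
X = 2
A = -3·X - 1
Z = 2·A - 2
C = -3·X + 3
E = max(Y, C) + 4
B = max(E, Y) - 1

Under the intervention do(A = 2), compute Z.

2

The intervention breaks the incoming arrows to A: A = -3·X - 1 no longer applies, and A = 2.
Z = 2·A - 2  [with A=2]  = 2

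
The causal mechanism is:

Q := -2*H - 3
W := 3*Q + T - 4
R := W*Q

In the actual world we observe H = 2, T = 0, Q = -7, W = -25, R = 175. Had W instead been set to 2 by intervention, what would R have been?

-14

Intervening sets W = 2 and removes its equation (W := 3*Q + T - 4).
Q = -2*H - 3  [with H=2]  = -7
R = W*Q  [with W=2, Q=-7]  = -14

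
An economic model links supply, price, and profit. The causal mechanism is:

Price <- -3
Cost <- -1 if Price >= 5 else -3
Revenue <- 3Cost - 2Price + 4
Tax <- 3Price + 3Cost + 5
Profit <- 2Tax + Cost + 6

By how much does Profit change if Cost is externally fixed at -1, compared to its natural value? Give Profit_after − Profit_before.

do(Cost=-1) replaces the equation Cost <- -1 if Price >= 5 else -3 with the constant Cost = -1.
Tax = 3Price + 3Cost + 5  [with Price=-3, Cost=-1]  = -7
Profit = 2Tax + Cost + 6  [with Tax=-7, Cost=-1]  = -9
Without intervention: Cost = -1 if Price >= 5 else -3  [with Price=-3]  = -3; Tax = 3Price + 3Cost + 5  [with Price=-3, Cost=-3]  = -13; Profit = 2Tax + Cost + 6  [with Tax=-13, Cost=-3]  = -23.
Change = -9 − (-23) = 14.

14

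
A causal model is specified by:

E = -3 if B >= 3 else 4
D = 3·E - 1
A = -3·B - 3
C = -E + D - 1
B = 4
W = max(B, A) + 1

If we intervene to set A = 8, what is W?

9

The intervention breaks the incoming arrows to A: A = -3·B - 3 no longer applies, and A = 8.
W = max(B, A) + 1  [with B=4, A=8]  = 9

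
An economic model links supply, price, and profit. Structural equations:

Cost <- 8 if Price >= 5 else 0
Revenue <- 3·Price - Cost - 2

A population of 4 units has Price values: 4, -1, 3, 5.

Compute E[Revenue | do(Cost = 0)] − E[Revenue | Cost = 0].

do(Cost=0) breaks Cost's dependence on Price. With Cost=0 fixed, Revenue across the units is 10, -5, 7, 13, mean 6.25.
Observing Cost=0 restricts to units where Cost's equation naturally yields 0: Price ∈ {4, -1, 3}. In that subpopulation Revenue = 10, -5, 7, mean 4.
Difference = 6.25 − 4 = 2.25.

2.25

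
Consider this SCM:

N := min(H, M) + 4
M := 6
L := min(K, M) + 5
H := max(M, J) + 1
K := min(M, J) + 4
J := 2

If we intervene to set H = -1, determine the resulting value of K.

The intervention breaks the incoming arrows to H: H := max(M, J) + 1 no longer applies, and H = -1.
K is not downstream of the intervention, so its value is determined by the original equations.
K = min(M, J) + 4  [with M=6, J=2]  = 6

6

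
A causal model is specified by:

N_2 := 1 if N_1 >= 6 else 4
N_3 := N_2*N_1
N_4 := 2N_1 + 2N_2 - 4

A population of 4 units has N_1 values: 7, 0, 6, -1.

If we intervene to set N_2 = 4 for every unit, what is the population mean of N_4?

10

The intervention sets N_2=4 in all 4 units regardless of N_1. Recomputing N_4 per unit gives 18, 4, 16, 2; average 10.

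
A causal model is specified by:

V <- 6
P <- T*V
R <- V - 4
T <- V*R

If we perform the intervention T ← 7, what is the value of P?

42

The intervention breaks the incoming arrows to T: T <- V*R no longer applies, and T = 7.
P = T*V  [with T=7, V=6]  = 42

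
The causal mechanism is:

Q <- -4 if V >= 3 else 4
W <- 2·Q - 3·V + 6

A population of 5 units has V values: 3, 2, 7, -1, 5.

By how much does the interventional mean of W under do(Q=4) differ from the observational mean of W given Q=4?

The intervention sets Q=4 in all 5 units regardless of V. Recomputing W per unit gives 5, 8, -7, 17, -1; average 4.4.
Conditioning on Q=4 selects the 2 unit(s) with V ∈ {2, -1}. Their W values: 8, 17. Mean = 12.5.
Difference = 4.4 − 12.5 = -8.1.

-8.1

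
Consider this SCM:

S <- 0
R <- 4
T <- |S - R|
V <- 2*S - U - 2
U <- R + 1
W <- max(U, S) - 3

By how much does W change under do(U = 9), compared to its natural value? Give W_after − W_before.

The intervention breaks the incoming arrows to U: U <- R + 1 no longer applies, and U = 9.
W = max(U, S) - 3  [with U=9, S=0]  = 6
Without intervention: U = R + 1  [with R=4]  = 5; W = max(U, S) - 3  [with U=5, S=0]  = 2.
Change = 6 − 2 = 4.

4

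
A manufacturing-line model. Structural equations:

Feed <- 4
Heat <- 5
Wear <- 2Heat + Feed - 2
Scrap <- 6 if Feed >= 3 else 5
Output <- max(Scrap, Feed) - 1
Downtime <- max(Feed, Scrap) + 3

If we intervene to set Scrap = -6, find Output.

3

Intervening sets Scrap = -6 and removes its equation (Scrap <- 6 if Feed >= 3 else 5).
Output = max(Scrap, Feed) - 1  [with Scrap=-6, Feed=4]  = 3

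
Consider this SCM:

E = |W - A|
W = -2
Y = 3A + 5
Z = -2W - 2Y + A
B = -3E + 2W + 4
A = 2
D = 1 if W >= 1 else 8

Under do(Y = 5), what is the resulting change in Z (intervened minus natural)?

12

The intervention breaks the incoming arrows to Y: Y = 3A + 5 no longer applies, and Y = 5.
Z = -2W - 2Y + A  [with W=-2, Y=5, A=2]  = -4
Without intervention: Y = 3A + 5  [with A=2]  = 11; Z = -2W - 2Y + A  [with W=-2, Y=11, A=2]  = -16.
Change = -4 − (-16) = 12.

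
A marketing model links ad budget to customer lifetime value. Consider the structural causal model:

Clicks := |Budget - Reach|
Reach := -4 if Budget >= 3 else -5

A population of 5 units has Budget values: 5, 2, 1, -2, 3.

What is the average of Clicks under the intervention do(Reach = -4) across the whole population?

5.8

do(Reach=-4) breaks Reach's dependence on Budget. With Reach=-4 fixed, Clicks across the units is 9, 6, 5, 2, 7, mean 5.8.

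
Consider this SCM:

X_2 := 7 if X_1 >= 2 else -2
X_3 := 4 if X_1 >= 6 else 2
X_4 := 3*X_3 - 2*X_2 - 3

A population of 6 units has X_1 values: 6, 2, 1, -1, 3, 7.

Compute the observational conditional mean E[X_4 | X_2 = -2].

7

E[X_4|X_2=-2] averages over only the 2 units with X_2=-2 (X_1 = 1, -1): X_4 = 7, 7, mean 7.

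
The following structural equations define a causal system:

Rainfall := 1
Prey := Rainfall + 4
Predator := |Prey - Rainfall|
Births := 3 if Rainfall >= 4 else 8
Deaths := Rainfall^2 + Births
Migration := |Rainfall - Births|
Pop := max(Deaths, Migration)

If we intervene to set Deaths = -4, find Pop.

Under do(Deaths=-4), the mechanism Deaths := Rainfall^2 + Births is discarded; Deaths is fixed at -4.
Births = 3 if Rainfall >= 4 else 8  [with Rainfall=1]  = 8
Migration = |Rainfall - Births|  [with Rainfall=1, Births=8]  = 7
Pop = max(Deaths, Migration)  [with Deaths=-4, Migration=7]  = 7

7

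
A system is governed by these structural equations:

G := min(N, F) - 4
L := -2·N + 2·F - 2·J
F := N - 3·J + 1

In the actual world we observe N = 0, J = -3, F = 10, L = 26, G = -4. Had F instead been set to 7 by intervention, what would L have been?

20

The intervention breaks the incoming arrows to F: F := N - 3·J + 1 no longer applies, and F = 7.
L = -2·N + 2·F - 2·J  [with N=0, F=7, J=-3]  = 20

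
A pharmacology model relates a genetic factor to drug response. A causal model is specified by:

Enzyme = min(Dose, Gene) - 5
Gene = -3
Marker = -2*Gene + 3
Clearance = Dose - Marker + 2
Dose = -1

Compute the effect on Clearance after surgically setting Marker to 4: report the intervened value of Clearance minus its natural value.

Intervening sets Marker = 4 and removes its equation (Marker = -2*Gene + 3).
Clearance = Dose - Marker + 2  [with Dose=-1, Marker=4]  = -3
Without intervention: Marker = -2*Gene + 3  [with Gene=-3]  = 9; Clearance = Dose - Marker + 2  [with Dose=-1, Marker=9]  = -8.
Change = -3 − (-8) = 5.

5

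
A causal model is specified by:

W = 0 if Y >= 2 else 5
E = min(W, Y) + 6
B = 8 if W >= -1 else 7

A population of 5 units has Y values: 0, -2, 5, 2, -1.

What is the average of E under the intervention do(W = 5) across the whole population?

6.8

do(W=5) breaks W's dependence on Y. With W=5 fixed, E across the units is 6, 4, 11, 8, 5, mean 6.8.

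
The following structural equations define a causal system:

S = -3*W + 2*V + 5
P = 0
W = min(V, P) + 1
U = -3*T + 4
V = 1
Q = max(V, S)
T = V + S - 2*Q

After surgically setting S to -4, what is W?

1

Under do(S=-4), the mechanism S = -3*W + 2*V + 5 is discarded; S is fixed at -4.
Since W is not a descendant of the intervened variable, it is unaffected.
W = min(V, P) + 1  [with V=1, P=0]  = 1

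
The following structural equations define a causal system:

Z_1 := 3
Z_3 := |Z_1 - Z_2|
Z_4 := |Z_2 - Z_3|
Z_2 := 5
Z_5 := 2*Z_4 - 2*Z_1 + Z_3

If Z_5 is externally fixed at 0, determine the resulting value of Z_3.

2

do(Z_5=0) replaces the equation Z_5 := 2*Z_4 - 2*Z_1 + Z_3 with the constant Z_5 = 0.
Z_3 is not downstream of the intervention, so its value is determined by the original equations.
Z_3 = |Z_1 - Z_2|  [with Z_1=3, Z_2=5]  = 2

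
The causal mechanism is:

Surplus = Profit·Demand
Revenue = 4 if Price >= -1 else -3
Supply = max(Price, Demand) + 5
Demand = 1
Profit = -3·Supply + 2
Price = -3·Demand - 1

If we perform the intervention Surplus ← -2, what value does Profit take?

-16

do(Surplus=-2) replaces the equation Surplus = Profit·Demand with the constant Surplus = -2.
Since Profit is not a descendant of the intervened variable, it is unaffected.
Price = -3·Demand - 1  [with Demand=1]  = -4
Supply = max(Price, Demand) + 5  [with Price=-4, Demand=1]  = 6
Profit = -3·Supply + 2  [with Supply=6]  = -16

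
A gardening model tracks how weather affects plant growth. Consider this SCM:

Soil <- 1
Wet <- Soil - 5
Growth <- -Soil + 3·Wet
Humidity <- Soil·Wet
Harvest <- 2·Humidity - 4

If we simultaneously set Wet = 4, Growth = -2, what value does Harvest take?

4

Under do(Wet = 4, Growth = -2), each intervened variable's structural equation is replaced by its fixed value.
Humidity = Soil·Wet  [with Soil=1, Wet=4]  = 4
Harvest = 2·Humidity - 4  [with Humidity=4]  = 4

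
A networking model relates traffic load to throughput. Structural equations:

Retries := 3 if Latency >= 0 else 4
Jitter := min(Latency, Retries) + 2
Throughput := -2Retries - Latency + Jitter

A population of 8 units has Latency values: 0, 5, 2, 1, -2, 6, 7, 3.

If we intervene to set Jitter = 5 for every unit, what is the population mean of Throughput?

Under do(Jitter=5), Jitter's equation is replaced by Jitter=5 for every unit. Per-unit Throughput: -1, -6, -3, -2, -1, -7, -8, -4. Mean = -4.

-4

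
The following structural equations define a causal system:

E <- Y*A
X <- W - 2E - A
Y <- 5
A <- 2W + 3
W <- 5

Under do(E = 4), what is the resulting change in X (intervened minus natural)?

Intervening sets E = 4 and removes its equation (E <- Y*A).
A = 2W + 3  [with W=5]  = 13
X = W - 2E - A  [with W=5, E=4, A=13]  = -16
Without intervention: A = 2W + 3  [with W=5]  = 13; E = Y*A  [with Y=5, A=13]  = 65; X = W - 2E - A  [with W=5, E=65, A=13]  = -138.
Change = -16 − (-138) = 122.

122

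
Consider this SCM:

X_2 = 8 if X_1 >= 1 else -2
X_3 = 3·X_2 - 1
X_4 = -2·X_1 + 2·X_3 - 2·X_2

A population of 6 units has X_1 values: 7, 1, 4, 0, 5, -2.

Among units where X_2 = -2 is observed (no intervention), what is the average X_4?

Conditioning on X_2=-2 selects the 2 unit(s) with X_1 ∈ {0, -2}. Their X_4 values: -10, -6. Mean = -8.

-8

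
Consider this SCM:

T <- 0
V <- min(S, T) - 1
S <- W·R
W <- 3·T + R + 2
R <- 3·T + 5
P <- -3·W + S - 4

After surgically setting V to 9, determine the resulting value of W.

7

do(V=9) replaces the equation V <- min(S, T) - 1 with the constant V = 9.
W is not downstream of the intervention, so its value is determined by the original equations.
R = 3·T + 5  [with T=0]  = 5
W = 3·T + R + 2  [with T=0, R=5]  = 7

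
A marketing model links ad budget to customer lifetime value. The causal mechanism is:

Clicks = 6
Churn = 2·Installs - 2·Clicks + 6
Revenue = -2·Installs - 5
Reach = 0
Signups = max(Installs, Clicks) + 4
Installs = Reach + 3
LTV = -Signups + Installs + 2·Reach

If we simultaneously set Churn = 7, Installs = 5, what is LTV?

-5

The joint intervention fixes Churn = 7, Installs = 5, removing each variable's own equation.
Signups = max(Installs, Clicks) + 4  [with Installs=5, Clicks=6]  = 10
LTV = -Signups + Installs + 2·Reach  [with Signups=10, Installs=5, Reach=0]  = -5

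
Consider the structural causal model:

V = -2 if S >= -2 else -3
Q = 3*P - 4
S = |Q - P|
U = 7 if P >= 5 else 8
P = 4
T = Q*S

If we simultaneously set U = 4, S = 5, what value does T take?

The joint intervention fixes U = 4, S = 5, removing each variable's own equation.
Q = 3*P - 4  [with P=4]  = 8
T = Q*S  [with Q=8, S=5]  = 40

40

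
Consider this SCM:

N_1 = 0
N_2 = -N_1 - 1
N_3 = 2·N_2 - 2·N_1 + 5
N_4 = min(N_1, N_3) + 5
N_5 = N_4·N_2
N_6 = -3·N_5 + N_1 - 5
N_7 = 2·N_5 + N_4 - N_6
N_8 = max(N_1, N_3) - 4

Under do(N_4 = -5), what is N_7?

25

The intervention breaks the incoming arrows to N_4: N_4 = min(N_1, N_3) + 5 no longer applies, and N_4 = -5.
N_2 = -N_1 - 1  [with N_1=0]  = -1
N_5 = N_4·N_2  [with N_4=-5, N_2=-1]  = 5
N_6 = -3·N_5 + N_1 - 5  [with N_5=5, N_1=0]  = -20
N_7 = 2·N_5 + N_4 - N_6  [with N_5=5, N_4=-5, N_6=-20]  = 25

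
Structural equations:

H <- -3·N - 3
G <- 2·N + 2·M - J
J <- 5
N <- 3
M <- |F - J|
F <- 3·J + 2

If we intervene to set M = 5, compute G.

11

Intervening sets M = 5 and removes its equation (M <- |F - J|).
G = 2·N + 2·M - J  [with N=3, M=5, J=5]  = 11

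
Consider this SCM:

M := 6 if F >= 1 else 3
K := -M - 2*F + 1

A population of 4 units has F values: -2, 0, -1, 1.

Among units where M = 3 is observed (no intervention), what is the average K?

0

Conditioning on M=3 selects the 3 unit(s) with F ∈ {-2, 0, -1}. Their K values: 2, -2, 0. Mean = 0.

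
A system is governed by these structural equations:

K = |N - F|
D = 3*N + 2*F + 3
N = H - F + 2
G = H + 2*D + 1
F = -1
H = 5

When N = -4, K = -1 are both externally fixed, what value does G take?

The joint intervention fixes N = -4, K = -1, removing each variable's own equation.
D = 3*N + 2*F + 3  [with N=-4, F=-1]  = -11
G = H + 2*D + 1  [with H=5, D=-11]  = -16

-16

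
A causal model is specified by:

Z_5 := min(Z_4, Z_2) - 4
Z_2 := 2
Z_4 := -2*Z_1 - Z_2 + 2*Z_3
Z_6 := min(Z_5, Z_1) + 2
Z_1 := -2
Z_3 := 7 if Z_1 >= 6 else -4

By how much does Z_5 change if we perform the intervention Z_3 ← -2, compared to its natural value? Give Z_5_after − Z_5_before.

do(Z_3=-2) replaces the equation Z_3 := 7 if Z_1 >= 6 else -4 with the constant Z_3 = -2.
Z_4 = -2*Z_1 - Z_2 + 2*Z_3  [with Z_1=-2, Z_2=2, Z_3=-2]  = -2
Z_5 = min(Z_4, Z_2) - 4  [with Z_4=-2, Z_2=2]  = -6
Without intervention: Z_3 = 7 if Z_1 >= 6 else -4  [with Z_1=-2]  = -4; Z_4 = -2*Z_1 - Z_2 + 2*Z_3  [with Z_1=-2, Z_2=2, Z_3=-4]  = -6; Z_5 = min(Z_4, Z_2) - 4  [with Z_4=-6, Z_2=2]  = -10.
Change = -6 − (-10) = 4.

4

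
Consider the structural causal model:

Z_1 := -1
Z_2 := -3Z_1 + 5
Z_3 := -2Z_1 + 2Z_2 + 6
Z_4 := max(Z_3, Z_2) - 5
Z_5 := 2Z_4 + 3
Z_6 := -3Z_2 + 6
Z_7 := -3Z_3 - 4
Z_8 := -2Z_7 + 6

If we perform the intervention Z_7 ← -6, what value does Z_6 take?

Intervening sets Z_7 = -6 and removes its equation (Z_7 := -3Z_3 - 4).
Since Z_6 is not a descendant of the intervened variable, it is unaffected.
Z_2 = -3Z_1 + 5  [with Z_1=-1]  = 8
Z_6 = -3Z_2 + 6  [with Z_2=8]  = -18

-18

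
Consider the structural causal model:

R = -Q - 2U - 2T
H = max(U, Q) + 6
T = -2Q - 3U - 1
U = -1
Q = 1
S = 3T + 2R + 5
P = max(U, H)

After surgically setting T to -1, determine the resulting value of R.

3

Intervening sets T = -1 and removes its equation (T = -2Q - 3U - 1).
R = -Q - 2U - 2T  [with Q=1, U=-1, T=-1]  = 3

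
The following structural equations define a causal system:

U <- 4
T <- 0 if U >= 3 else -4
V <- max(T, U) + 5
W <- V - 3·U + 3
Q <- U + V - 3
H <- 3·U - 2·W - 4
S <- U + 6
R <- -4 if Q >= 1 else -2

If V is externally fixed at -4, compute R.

-2

The intervention breaks the incoming arrows to V: V <- max(T, U) + 5 no longer applies, and V = -4.
Q = U + V - 3  [with U=4, V=-4]  = -3
R = -4 if Q >= 1 else -2  [with Q=-3]  = -2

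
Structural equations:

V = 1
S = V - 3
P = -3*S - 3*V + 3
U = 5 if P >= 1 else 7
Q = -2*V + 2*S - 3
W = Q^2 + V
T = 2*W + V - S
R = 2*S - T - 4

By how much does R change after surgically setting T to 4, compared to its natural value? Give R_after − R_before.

163

do(T=4) replaces the equation T = 2*W + V - S with the constant T = 4.
S = V - 3  [with V=1]  = -2
R = 2*S - T - 4  [with S=-2, T=4]  = -12
Without intervention: S = V - 3  [with V=1]  = -2; Q = -2*V + 2*S - 3  [with V=1, S=-2]  = -9; W = Q^2 + V  [with Q=-9, V=1]  = 82; T = 2*W + V - S  [with W=82, V=1, S=-2]  = 167; R = 2*S - T - 4  [with S=-2, T=167]  = -175.
Change = -12 − (-175) = 163.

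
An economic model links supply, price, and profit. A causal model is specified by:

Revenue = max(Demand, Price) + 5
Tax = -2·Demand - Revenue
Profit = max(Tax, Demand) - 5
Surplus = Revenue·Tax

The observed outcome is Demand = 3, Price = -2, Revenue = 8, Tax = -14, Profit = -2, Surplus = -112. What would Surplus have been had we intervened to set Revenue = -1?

5

The intervention breaks the incoming arrows to Revenue: Revenue = max(Demand, Price) + 5 no longer applies, and Revenue = -1.
Tax = -2·Demand - Revenue  [with Demand=3, Revenue=-1]  = -5
Surplus = Revenue·Tax  [with Revenue=-1, Tax=-5]  = 5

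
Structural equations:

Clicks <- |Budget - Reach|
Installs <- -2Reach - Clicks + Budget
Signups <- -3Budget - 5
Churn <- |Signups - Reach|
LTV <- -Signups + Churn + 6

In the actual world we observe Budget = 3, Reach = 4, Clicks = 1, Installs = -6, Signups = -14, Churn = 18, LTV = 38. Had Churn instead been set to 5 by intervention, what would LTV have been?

Intervening sets Churn = 5 and removes its equation (Churn <- |Signups - Reach|).
Signups = -3Budget - 5  [with Budget=3]  = -14
LTV = -Signups + Churn + 6  [with Signups=-14, Churn=5]  = 25

25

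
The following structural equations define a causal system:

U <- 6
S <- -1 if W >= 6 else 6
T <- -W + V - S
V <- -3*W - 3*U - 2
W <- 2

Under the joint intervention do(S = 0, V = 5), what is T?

Setting S = 0, V = 5 by intervention discards those variables' equations.
T = -W + V - S  [with W=2, V=5, S=0]  = 3

3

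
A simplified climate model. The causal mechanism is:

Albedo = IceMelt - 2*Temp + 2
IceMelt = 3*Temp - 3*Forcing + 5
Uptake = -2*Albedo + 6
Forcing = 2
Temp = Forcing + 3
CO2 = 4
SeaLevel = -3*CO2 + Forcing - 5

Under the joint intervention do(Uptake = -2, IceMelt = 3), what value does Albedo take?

Under do(Uptake = -2, IceMelt = 3), each intervened variable's structural equation is replaced by its fixed value.
Temp = Forcing + 3  [with Forcing=2]  = 5
Albedo = IceMelt - 2*Temp + 2  [with IceMelt=3, Temp=5]  = -5

-5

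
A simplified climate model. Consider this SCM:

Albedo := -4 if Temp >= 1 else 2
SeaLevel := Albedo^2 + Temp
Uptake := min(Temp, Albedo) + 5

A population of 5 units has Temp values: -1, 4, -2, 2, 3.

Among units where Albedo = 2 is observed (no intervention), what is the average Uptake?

Observing Albedo=2 restricts to units where Albedo's equation naturally yields 2: Temp ∈ {-1, -2}. In that subpopulation Uptake = 4, 3, mean 3.5.

3.5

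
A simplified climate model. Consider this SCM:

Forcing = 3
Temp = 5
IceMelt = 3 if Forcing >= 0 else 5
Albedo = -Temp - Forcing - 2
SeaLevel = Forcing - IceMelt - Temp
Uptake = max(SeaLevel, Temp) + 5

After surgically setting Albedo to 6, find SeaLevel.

Intervening sets Albedo = 6 and removes its equation (Albedo = -Temp - Forcing - 2).
No directed path runs from Albedo to SeaLevel, so SeaLevel keeps its natural value.
IceMelt = 3 if Forcing >= 0 else 5  [with Forcing=3]  = 3
SeaLevel = Forcing - IceMelt - Temp  [with Forcing=3, IceMelt=3, Temp=5]  = -5

-5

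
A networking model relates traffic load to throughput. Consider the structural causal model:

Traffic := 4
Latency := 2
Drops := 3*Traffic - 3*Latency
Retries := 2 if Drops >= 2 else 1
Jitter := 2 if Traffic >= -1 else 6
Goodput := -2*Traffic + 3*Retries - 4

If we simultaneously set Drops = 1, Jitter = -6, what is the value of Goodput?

-9

Setting Drops = 1, Jitter = -6 by intervention discards those variables' equations.
Retries = 2 if Drops >= 2 else 1  [with Drops=1]  = 1
Goodput = -2*Traffic + 3*Retries - 4  [with Traffic=4, Retries=1]  = -9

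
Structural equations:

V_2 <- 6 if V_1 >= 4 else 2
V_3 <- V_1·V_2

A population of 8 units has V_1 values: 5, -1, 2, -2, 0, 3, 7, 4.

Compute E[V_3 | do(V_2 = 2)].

4.5

Every unit gets V_2=2 under the intervention. V_3 values become 10, -2, 4, -4, 0, 6, 14, 8; E[V_3|do(V_2=2)] = 4.5.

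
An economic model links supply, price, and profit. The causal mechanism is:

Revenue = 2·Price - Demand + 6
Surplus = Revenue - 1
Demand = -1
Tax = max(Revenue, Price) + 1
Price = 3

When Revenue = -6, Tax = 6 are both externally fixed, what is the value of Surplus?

Setting Revenue = -6, Tax = 6 by intervention discards those variables' equations.
Surplus = Revenue - 1  [with Revenue=-6]  = -7

-7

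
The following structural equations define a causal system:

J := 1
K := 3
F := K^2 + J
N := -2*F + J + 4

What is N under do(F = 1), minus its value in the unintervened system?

18

The intervention breaks the incoming arrows to F: F := K^2 + J no longer applies, and F = 1.
N = -2*F + J + 4  [with F=1, J=1]  = 3
Without intervention: F = K^2 + J  [with K=3, J=1]  = 10; N = -2*F + J + 4  [with F=10, J=1]  = -15.
Change = 3 − (-15) = 18.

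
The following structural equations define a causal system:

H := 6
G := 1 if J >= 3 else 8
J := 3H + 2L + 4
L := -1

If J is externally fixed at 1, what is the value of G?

8

The intervention breaks the incoming arrows to J: J := 3H + 2L + 4 no longer applies, and J = 1.
G = 1 if J >= 3 else 8  [with J=1]  = 8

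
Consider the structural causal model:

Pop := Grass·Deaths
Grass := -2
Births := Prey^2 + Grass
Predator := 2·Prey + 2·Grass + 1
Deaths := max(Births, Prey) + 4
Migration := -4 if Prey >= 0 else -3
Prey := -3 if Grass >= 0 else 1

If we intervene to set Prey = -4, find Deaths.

18

do(Prey=-4) replaces the equation Prey := -3 if Grass >= 0 else 1 with the constant Prey = -4.
Births = Prey^2 + Grass  [with Prey=-4, Grass=-2]  = 14
Deaths = max(Births, Prey) + 4  [with Births=14, Prey=-4]  = 18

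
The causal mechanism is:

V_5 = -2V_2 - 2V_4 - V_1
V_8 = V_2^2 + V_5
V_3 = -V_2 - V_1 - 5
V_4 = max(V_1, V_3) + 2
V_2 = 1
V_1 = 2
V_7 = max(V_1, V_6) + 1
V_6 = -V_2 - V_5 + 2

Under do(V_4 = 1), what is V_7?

The intervention breaks the incoming arrows to V_4: V_4 = max(V_1, V_3) + 2 no longer applies, and V_4 = 1.
V_5 = -2V_2 - 2V_4 - V_1  [with V_2=1, V_4=1, V_1=2]  = -6
V_6 = -V_2 - V_5 + 2  [with V_2=1, V_5=-6]  = 7
V_7 = max(V_1, V_6) + 1  [with V_1=2, V_6=7]  = 8

8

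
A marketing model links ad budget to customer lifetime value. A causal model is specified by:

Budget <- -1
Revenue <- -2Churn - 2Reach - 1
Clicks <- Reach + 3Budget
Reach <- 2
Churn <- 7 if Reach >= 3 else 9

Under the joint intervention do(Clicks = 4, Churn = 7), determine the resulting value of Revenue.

Setting Clicks = 4, Churn = 7 by intervention discards those variables' equations.
Revenue = -2Churn - 2Reach - 1  [with Churn=7, Reach=2]  = -19

-19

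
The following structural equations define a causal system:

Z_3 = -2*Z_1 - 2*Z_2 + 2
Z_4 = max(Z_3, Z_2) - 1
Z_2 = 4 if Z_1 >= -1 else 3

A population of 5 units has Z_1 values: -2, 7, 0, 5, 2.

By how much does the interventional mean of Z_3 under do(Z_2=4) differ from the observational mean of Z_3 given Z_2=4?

The intervention sets Z_2=4 in all 5 units regardless of Z_1. Recomputing Z_3 per unit gives -2, -20, -6, -16, -10; average -10.8.
Conditioning on Z_2=4 selects the 4 unit(s) with Z_1 ∈ {7, 0, 5, 2}. Their Z_3 values: -20, -6, -16, -10. Mean = -13.
Difference = -10.8 − (-13) = 2.2.

2.2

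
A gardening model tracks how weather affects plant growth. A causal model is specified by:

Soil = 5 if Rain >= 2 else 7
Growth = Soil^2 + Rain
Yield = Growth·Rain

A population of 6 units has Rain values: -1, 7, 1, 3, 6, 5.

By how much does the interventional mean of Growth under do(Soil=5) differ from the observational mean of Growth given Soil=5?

The intervention sets Soil=5 in all 6 units regardless of Rain. Recomputing Growth per unit gives 24, 32, 26, 28, 31, 30; average 28.5.
E[Growth|Soil=5] averages over only the 4 units with Soil=5 (Rain = 7, 3, 6, 5): Growth = 32, 28, 31, 30, mean 30.25.
Difference = 28.5 − 30.25 = -1.75.

-1.75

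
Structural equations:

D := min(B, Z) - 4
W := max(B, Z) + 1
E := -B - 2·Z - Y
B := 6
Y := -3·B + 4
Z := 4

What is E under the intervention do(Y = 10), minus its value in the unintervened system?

-24

The intervention breaks the incoming arrows to Y: Y := -3·B + 4 no longer applies, and Y = 10.
E = -B - 2·Z - Y  [with B=6, Z=4, Y=10]  = -24
Without intervention: Y = -3·B + 4  [with B=6]  = -14; E = -B - 2·Z - Y  [with B=6, Z=4, Y=-14]  = 0.
Change = -24 − 0 = -24.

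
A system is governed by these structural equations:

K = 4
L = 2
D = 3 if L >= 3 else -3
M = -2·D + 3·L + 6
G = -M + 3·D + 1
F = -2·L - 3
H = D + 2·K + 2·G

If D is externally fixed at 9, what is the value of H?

The intervention breaks the incoming arrows to D: D = 3 if L >= 3 else -3 no longer applies, and D = 9.
M = -2·D + 3·L + 6  [with D=9, L=2]  = -6
G = -M + 3·D + 1  [with M=-6, D=9]  = 34
H = D + 2·K + 2·G  [with D=9, K=4, G=34]  = 85

85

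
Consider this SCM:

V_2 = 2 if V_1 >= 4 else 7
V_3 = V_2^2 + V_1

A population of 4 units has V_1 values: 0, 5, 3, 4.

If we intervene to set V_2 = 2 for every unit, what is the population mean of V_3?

Under do(V_2=2), V_2's equation is replaced by V_2=2 for every unit. Per-unit V_3: 4, 9, 7, 8. Mean = 7.

7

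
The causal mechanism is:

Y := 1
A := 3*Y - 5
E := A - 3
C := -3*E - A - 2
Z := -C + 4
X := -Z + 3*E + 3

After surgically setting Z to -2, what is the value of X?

The intervention breaks the incoming arrows to Z: Z := -C + 4 no longer applies, and Z = -2.
A = 3*Y - 5  [with Y=1]  = -2
E = A - 3  [with A=-2]  = -5
X = -Z + 3*E + 3  [with Z=-2, E=-5]  = -10

-10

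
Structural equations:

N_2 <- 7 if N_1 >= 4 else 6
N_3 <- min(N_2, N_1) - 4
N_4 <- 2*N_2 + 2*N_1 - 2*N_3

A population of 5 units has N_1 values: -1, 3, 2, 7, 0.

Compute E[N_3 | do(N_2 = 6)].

The intervention sets N_2=6 in all 5 units regardless of N_1. Recomputing N_3 per unit gives -5, -1, -2, 2, -4; average -2.

-2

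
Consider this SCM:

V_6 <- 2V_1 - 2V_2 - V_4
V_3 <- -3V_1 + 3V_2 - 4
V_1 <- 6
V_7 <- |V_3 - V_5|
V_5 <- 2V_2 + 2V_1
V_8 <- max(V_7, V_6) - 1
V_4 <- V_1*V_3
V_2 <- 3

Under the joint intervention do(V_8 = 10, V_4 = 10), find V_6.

-4

The joint intervention fixes V_8 = 10, V_4 = 10, removing each variable's own equation.
V_6 = 2V_1 - 2V_2 - V_4  [with V_1=6, V_2=3, V_4=10]  = -4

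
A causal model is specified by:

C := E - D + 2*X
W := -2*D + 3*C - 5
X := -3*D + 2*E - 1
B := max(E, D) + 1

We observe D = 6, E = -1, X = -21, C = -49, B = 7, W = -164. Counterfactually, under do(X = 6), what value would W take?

-2

The intervention breaks the incoming arrows to X: X := -3*D + 2*E - 1 no longer applies, and X = 6.
C = E - D + 2*X  [with E=-1, D=6, X=6]  = 5
W = -2*D + 3*C - 5  [with D=6, C=5]  = -2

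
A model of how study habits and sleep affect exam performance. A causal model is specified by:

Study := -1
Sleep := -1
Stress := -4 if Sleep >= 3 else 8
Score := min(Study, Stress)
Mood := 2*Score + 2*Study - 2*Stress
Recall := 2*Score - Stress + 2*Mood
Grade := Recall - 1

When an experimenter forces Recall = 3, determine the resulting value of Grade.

2

Intervening sets Recall = 3 and removes its equation (Recall := 2*Score - Stress + 2*Mood).
Grade = Recall - 1  [with Recall=3]  = 2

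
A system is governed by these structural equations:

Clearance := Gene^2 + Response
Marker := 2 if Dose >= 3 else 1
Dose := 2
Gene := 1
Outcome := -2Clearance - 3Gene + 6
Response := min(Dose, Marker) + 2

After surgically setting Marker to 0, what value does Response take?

2

The intervention breaks the incoming arrows to Marker: Marker := 2 if Dose >= 3 else 1 no longer applies, and Marker = 0.
Response = min(Dose, Marker) + 2  [with Dose=2, Marker=0]  = 2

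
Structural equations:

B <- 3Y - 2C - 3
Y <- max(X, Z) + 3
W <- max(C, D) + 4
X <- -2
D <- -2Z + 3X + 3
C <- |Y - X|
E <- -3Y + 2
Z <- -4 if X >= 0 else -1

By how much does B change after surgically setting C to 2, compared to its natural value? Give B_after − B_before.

4

Under do(C=2), the mechanism C <- |Y - X| is discarded; C is fixed at 2.
Z = -4 if X >= 0 else -1  [with X=-2]  = -1
Y = max(X, Z) + 3  [with X=-2, Z=-1]  = 2
B = 3Y - 2C - 3  [with Y=2, C=2]  = -1
Without intervention: Z = -4 if X >= 0 else -1  [with X=-2]  = -1; Y = max(X, Z) + 3  [with X=-2, Z=-1]  = 2; C = |Y - X|  [with Y=2, X=-2]  = 4; B = 3Y - 2C - 3  [with Y=2, C=4]  = -5.
Change = -1 − (-5) = 4.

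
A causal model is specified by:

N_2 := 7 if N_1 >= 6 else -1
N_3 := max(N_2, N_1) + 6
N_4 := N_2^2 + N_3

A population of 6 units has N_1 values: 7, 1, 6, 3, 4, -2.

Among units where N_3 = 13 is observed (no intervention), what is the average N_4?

Observing N_3=13 restricts to units where N_3's equation naturally yields 13: N_1 ∈ {7, 6}. In that subpopulation N_4 = 62, 62, mean 62.

62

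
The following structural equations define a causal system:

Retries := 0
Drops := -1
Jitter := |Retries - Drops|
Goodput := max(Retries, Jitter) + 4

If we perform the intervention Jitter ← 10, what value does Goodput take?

The intervention breaks the incoming arrows to Jitter: Jitter := |Retries - Drops| no longer applies, and Jitter = 10.
Goodput = max(Retries, Jitter) + 4  [with Retries=0, Jitter=10]  = 14

14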